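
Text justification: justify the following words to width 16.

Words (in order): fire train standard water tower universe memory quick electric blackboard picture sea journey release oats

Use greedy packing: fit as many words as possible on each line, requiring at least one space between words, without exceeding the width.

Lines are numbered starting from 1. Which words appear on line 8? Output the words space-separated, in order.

Line 1: ['fire', 'train'] (min_width=10, slack=6)
Line 2: ['standard', 'water'] (min_width=14, slack=2)
Line 3: ['tower', 'universe'] (min_width=14, slack=2)
Line 4: ['memory', 'quick'] (min_width=12, slack=4)
Line 5: ['electric'] (min_width=8, slack=8)
Line 6: ['blackboard'] (min_width=10, slack=6)
Line 7: ['picture', 'sea'] (min_width=11, slack=5)
Line 8: ['journey', 'release'] (min_width=15, slack=1)
Line 9: ['oats'] (min_width=4, slack=12)

Answer: journey release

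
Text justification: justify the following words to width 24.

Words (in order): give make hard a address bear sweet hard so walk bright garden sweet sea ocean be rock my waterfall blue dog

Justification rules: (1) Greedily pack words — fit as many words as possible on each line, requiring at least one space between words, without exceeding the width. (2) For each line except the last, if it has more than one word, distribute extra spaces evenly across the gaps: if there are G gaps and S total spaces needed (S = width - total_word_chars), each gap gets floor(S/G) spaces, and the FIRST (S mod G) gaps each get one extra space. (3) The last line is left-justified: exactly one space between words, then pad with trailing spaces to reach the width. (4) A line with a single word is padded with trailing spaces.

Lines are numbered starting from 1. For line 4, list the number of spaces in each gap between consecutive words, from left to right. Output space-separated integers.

Answer: 4 4 3

Derivation:
Line 1: ['give', 'make', 'hard', 'a', 'address'] (min_width=24, slack=0)
Line 2: ['bear', 'sweet', 'hard', 'so', 'walk'] (min_width=23, slack=1)
Line 3: ['bright', 'garden', 'sweet', 'sea'] (min_width=23, slack=1)
Line 4: ['ocean', 'be', 'rock', 'my'] (min_width=16, slack=8)
Line 5: ['waterfall', 'blue', 'dog'] (min_width=18, slack=6)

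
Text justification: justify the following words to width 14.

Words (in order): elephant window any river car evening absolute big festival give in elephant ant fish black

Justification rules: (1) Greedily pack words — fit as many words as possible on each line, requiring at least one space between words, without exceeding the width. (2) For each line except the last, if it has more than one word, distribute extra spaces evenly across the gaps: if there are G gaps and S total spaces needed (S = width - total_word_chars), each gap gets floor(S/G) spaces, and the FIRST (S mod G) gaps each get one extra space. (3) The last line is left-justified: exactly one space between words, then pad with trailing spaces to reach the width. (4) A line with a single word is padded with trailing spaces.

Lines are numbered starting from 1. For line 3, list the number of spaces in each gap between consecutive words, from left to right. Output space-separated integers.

Line 1: ['elephant'] (min_width=8, slack=6)
Line 2: ['window', 'any'] (min_width=10, slack=4)
Line 3: ['river', 'car'] (min_width=9, slack=5)
Line 4: ['evening'] (min_width=7, slack=7)
Line 5: ['absolute', 'big'] (min_width=12, slack=2)
Line 6: ['festival', 'give'] (min_width=13, slack=1)
Line 7: ['in', 'elephant'] (min_width=11, slack=3)
Line 8: ['ant', 'fish', 'black'] (min_width=14, slack=0)

Answer: 6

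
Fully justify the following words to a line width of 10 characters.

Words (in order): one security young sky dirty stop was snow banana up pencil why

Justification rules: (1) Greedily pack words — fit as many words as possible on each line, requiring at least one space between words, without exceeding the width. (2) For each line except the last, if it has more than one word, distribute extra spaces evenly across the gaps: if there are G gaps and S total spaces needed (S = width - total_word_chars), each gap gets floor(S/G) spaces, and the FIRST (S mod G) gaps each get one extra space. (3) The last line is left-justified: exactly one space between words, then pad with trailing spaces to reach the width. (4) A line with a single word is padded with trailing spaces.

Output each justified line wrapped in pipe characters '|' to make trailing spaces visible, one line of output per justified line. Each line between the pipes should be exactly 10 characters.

Line 1: ['one'] (min_width=3, slack=7)
Line 2: ['security'] (min_width=8, slack=2)
Line 3: ['young', 'sky'] (min_width=9, slack=1)
Line 4: ['dirty', 'stop'] (min_width=10, slack=0)
Line 5: ['was', 'snow'] (min_width=8, slack=2)
Line 6: ['banana', 'up'] (min_width=9, slack=1)
Line 7: ['pencil', 'why'] (min_width=10, slack=0)

Answer: |one       |
|security  |
|young  sky|
|dirty stop|
|was   snow|
|banana  up|
|pencil why|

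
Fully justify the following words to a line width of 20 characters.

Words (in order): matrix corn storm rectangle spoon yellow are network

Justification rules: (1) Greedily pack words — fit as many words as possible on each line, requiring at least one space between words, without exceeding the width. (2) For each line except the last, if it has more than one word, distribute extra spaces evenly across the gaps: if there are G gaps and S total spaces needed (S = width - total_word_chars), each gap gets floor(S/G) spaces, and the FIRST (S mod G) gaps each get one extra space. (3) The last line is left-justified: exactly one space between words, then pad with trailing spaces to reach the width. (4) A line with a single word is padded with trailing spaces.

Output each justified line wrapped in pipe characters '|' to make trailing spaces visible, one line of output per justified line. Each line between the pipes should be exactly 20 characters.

Answer: |matrix   corn  storm|
|rectangle      spoon|
|yellow are network  |

Derivation:
Line 1: ['matrix', 'corn', 'storm'] (min_width=17, slack=3)
Line 2: ['rectangle', 'spoon'] (min_width=15, slack=5)
Line 3: ['yellow', 'are', 'network'] (min_width=18, slack=2)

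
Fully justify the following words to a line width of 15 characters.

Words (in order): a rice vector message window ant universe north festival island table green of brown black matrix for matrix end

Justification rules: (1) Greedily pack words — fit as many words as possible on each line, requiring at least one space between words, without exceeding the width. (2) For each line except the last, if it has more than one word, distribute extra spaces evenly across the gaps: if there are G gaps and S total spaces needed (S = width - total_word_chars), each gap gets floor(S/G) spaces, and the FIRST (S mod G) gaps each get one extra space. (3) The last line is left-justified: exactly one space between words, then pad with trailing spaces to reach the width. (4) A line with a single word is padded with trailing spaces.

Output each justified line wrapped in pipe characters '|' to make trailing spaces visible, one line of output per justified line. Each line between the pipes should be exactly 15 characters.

Answer: |a  rice  vector|
|message  window|
|ant    universe|
|north  festival|
|island    table|
|green  of brown|
|black    matrix|
|for matrix end |

Derivation:
Line 1: ['a', 'rice', 'vector'] (min_width=13, slack=2)
Line 2: ['message', 'window'] (min_width=14, slack=1)
Line 3: ['ant', 'universe'] (min_width=12, slack=3)
Line 4: ['north', 'festival'] (min_width=14, slack=1)
Line 5: ['island', 'table'] (min_width=12, slack=3)
Line 6: ['green', 'of', 'brown'] (min_width=14, slack=1)
Line 7: ['black', 'matrix'] (min_width=12, slack=3)
Line 8: ['for', 'matrix', 'end'] (min_width=14, slack=1)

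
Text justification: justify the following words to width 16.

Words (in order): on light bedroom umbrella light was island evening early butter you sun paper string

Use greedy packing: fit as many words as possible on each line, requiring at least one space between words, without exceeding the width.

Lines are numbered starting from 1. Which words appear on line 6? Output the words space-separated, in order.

Line 1: ['on', 'light', 'bedroom'] (min_width=16, slack=0)
Line 2: ['umbrella', 'light'] (min_width=14, slack=2)
Line 3: ['was', 'island'] (min_width=10, slack=6)
Line 4: ['evening', 'early'] (min_width=13, slack=3)
Line 5: ['butter', 'you', 'sun'] (min_width=14, slack=2)
Line 6: ['paper', 'string'] (min_width=12, slack=4)

Answer: paper string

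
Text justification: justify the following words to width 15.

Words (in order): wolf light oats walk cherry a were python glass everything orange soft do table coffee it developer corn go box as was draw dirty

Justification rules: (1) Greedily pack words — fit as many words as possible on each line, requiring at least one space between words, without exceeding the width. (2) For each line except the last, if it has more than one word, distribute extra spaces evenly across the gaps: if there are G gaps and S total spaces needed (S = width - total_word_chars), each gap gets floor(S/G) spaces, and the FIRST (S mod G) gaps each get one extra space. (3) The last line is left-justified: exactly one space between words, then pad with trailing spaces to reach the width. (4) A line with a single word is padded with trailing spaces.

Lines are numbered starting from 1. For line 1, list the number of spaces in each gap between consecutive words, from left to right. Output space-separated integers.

Line 1: ['wolf', 'light', 'oats'] (min_width=15, slack=0)
Line 2: ['walk', 'cherry', 'a'] (min_width=13, slack=2)
Line 3: ['were', 'python'] (min_width=11, slack=4)
Line 4: ['glass'] (min_width=5, slack=10)
Line 5: ['everything'] (min_width=10, slack=5)
Line 6: ['orange', 'soft', 'do'] (min_width=14, slack=1)
Line 7: ['table', 'coffee', 'it'] (min_width=15, slack=0)
Line 8: ['developer', 'corn'] (min_width=14, slack=1)
Line 9: ['go', 'box', 'as', 'was'] (min_width=13, slack=2)
Line 10: ['draw', 'dirty'] (min_width=10, slack=5)

Answer: 1 1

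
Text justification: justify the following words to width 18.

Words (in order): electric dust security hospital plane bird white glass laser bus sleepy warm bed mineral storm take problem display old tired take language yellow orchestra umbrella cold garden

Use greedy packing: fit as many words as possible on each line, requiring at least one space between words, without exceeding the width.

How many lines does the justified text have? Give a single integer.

Line 1: ['electric', 'dust'] (min_width=13, slack=5)
Line 2: ['security', 'hospital'] (min_width=17, slack=1)
Line 3: ['plane', 'bird', 'white'] (min_width=16, slack=2)
Line 4: ['glass', 'laser', 'bus'] (min_width=15, slack=3)
Line 5: ['sleepy', 'warm', 'bed'] (min_width=15, slack=3)
Line 6: ['mineral', 'storm', 'take'] (min_width=18, slack=0)
Line 7: ['problem', 'display'] (min_width=15, slack=3)
Line 8: ['old', 'tired', 'take'] (min_width=14, slack=4)
Line 9: ['language', 'yellow'] (min_width=15, slack=3)
Line 10: ['orchestra', 'umbrella'] (min_width=18, slack=0)
Line 11: ['cold', 'garden'] (min_width=11, slack=7)
Total lines: 11

Answer: 11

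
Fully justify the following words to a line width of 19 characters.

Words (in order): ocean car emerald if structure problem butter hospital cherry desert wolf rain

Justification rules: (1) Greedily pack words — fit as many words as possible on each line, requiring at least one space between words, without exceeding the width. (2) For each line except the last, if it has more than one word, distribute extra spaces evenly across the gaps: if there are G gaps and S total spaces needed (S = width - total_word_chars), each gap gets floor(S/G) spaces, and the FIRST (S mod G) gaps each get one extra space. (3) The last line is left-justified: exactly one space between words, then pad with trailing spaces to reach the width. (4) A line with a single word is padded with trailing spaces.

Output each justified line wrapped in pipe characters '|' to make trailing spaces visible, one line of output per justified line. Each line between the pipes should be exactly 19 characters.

Line 1: ['ocean', 'car', 'emerald'] (min_width=17, slack=2)
Line 2: ['if', 'structure'] (min_width=12, slack=7)
Line 3: ['problem', 'butter'] (min_width=14, slack=5)
Line 4: ['hospital', 'cherry'] (min_width=15, slack=4)
Line 5: ['desert', 'wolf', 'rain'] (min_width=16, slack=3)

Answer: |ocean  car  emerald|
|if        structure|
|problem      butter|
|hospital     cherry|
|desert wolf rain   |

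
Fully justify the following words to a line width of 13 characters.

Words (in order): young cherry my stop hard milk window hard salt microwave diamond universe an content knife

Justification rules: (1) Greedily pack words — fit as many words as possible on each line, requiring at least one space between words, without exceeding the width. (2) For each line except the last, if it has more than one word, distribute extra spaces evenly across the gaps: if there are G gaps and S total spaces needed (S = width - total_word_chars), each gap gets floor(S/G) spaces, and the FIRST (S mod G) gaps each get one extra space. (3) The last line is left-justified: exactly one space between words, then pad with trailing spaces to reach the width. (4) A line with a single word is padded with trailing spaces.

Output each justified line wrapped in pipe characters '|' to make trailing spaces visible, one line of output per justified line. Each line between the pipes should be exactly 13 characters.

Line 1: ['young', 'cherry'] (min_width=12, slack=1)
Line 2: ['my', 'stop', 'hard'] (min_width=12, slack=1)
Line 3: ['milk', 'window'] (min_width=11, slack=2)
Line 4: ['hard', 'salt'] (min_width=9, slack=4)
Line 5: ['microwave'] (min_width=9, slack=4)
Line 6: ['diamond'] (min_width=7, slack=6)
Line 7: ['universe', 'an'] (min_width=11, slack=2)
Line 8: ['content', 'knife'] (min_width=13, slack=0)

Answer: |young  cherry|
|my  stop hard|
|milk   window|
|hard     salt|
|microwave    |
|diamond      |
|universe   an|
|content knife|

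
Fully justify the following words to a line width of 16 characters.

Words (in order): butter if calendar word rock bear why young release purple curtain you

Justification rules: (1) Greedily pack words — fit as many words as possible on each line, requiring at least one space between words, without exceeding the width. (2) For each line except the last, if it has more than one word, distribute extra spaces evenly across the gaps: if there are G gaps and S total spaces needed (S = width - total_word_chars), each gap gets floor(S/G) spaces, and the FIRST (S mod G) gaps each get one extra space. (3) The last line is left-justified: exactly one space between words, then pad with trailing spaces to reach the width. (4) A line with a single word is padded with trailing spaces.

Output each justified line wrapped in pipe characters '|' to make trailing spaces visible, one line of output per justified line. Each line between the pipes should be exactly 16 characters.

Line 1: ['butter', 'if'] (min_width=9, slack=7)
Line 2: ['calendar', 'word'] (min_width=13, slack=3)
Line 3: ['rock', 'bear', 'why'] (min_width=13, slack=3)
Line 4: ['young', 'release'] (min_width=13, slack=3)
Line 5: ['purple', 'curtain'] (min_width=14, slack=2)
Line 6: ['you'] (min_width=3, slack=13)

Answer: |butter        if|
|calendar    word|
|rock   bear  why|
|young    release|
|purple   curtain|
|you             |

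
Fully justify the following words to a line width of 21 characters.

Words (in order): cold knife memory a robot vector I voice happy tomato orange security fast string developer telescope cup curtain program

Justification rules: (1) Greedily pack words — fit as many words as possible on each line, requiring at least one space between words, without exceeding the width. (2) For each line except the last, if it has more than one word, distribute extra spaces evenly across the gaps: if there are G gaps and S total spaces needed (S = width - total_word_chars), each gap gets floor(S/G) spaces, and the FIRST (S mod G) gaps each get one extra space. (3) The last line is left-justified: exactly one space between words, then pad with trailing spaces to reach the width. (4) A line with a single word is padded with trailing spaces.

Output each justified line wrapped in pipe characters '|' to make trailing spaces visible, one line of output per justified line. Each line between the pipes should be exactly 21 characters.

Answer: |cold  knife  memory a|
|robot  vector I voice|
|happy  tomato  orange|
|security  fast string|
|developer   telescope|
|cup curtain program  |

Derivation:
Line 1: ['cold', 'knife', 'memory', 'a'] (min_width=19, slack=2)
Line 2: ['robot', 'vector', 'I', 'voice'] (min_width=20, slack=1)
Line 3: ['happy', 'tomato', 'orange'] (min_width=19, slack=2)
Line 4: ['security', 'fast', 'string'] (min_width=20, slack=1)
Line 5: ['developer', 'telescope'] (min_width=19, slack=2)
Line 6: ['cup', 'curtain', 'program'] (min_width=19, slack=2)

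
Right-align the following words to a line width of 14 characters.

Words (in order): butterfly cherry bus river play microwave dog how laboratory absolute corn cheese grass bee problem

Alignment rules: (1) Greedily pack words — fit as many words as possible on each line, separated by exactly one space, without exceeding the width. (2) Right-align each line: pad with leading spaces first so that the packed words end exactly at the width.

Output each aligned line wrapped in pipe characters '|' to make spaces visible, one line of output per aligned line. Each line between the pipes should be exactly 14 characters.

Answer: |     butterfly|
|    cherry bus|
|    river play|
| microwave dog|
|how laboratory|
| absolute corn|
|  cheese grass|
|   bee problem|

Derivation:
Line 1: ['butterfly'] (min_width=9, slack=5)
Line 2: ['cherry', 'bus'] (min_width=10, slack=4)
Line 3: ['river', 'play'] (min_width=10, slack=4)
Line 4: ['microwave', 'dog'] (min_width=13, slack=1)
Line 5: ['how', 'laboratory'] (min_width=14, slack=0)
Line 6: ['absolute', 'corn'] (min_width=13, slack=1)
Line 7: ['cheese', 'grass'] (min_width=12, slack=2)
Line 8: ['bee', 'problem'] (min_width=11, slack=3)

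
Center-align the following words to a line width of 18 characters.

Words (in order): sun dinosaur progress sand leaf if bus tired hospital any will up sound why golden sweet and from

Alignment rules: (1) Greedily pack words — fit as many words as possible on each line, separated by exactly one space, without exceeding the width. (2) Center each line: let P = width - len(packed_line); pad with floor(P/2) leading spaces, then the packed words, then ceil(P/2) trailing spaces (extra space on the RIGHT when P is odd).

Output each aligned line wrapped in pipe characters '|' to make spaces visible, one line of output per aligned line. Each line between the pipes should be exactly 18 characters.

Line 1: ['sun', 'dinosaur'] (min_width=12, slack=6)
Line 2: ['progress', 'sand', 'leaf'] (min_width=18, slack=0)
Line 3: ['if', 'bus', 'tired'] (min_width=12, slack=6)
Line 4: ['hospital', 'any', 'will'] (min_width=17, slack=1)
Line 5: ['up', 'sound', 'why'] (min_width=12, slack=6)
Line 6: ['golden', 'sweet', 'and'] (min_width=16, slack=2)
Line 7: ['from'] (min_width=4, slack=14)

Answer: |   sun dinosaur   |
|progress sand leaf|
|   if bus tired   |
|hospital any will |
|   up sound why   |
| golden sweet and |
|       from       |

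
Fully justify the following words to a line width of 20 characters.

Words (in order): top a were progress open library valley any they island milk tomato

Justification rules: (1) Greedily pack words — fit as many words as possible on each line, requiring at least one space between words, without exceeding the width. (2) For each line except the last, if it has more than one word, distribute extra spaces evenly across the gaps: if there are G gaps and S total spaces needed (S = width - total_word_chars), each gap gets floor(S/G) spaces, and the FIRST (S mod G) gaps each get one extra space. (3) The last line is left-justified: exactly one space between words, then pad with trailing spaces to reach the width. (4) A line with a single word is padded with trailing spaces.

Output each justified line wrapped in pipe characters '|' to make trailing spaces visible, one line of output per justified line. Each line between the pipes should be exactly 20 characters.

Answer: |top  a were progress|
|open  library valley|
|any they island milk|
|tomato              |

Derivation:
Line 1: ['top', 'a', 'were', 'progress'] (min_width=19, slack=1)
Line 2: ['open', 'library', 'valley'] (min_width=19, slack=1)
Line 3: ['any', 'they', 'island', 'milk'] (min_width=20, slack=0)
Line 4: ['tomato'] (min_width=6, slack=14)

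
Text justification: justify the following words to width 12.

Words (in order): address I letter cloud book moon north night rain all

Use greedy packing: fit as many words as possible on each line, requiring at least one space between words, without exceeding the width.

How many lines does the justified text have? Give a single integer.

Line 1: ['address', 'I'] (min_width=9, slack=3)
Line 2: ['letter', 'cloud'] (min_width=12, slack=0)
Line 3: ['book', 'moon'] (min_width=9, slack=3)
Line 4: ['north', 'night'] (min_width=11, slack=1)
Line 5: ['rain', 'all'] (min_width=8, slack=4)
Total lines: 5

Answer: 5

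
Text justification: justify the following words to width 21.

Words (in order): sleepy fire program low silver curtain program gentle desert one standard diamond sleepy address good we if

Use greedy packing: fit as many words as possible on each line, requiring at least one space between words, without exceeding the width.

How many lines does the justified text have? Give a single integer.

Answer: 6

Derivation:
Line 1: ['sleepy', 'fire', 'program'] (min_width=19, slack=2)
Line 2: ['low', 'silver', 'curtain'] (min_width=18, slack=3)
Line 3: ['program', 'gentle', 'desert'] (min_width=21, slack=0)
Line 4: ['one', 'standard', 'diamond'] (min_width=20, slack=1)
Line 5: ['sleepy', 'address', 'good'] (min_width=19, slack=2)
Line 6: ['we', 'if'] (min_width=5, slack=16)
Total lines: 6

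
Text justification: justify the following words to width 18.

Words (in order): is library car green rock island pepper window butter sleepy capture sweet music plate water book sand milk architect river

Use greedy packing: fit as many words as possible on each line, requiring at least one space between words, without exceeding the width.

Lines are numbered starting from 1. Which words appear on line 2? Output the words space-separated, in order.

Answer: green rock island

Derivation:
Line 1: ['is', 'library', 'car'] (min_width=14, slack=4)
Line 2: ['green', 'rock', 'island'] (min_width=17, slack=1)
Line 3: ['pepper', 'window'] (min_width=13, slack=5)
Line 4: ['butter', 'sleepy'] (min_width=13, slack=5)
Line 5: ['capture', 'sweet'] (min_width=13, slack=5)
Line 6: ['music', 'plate', 'water'] (min_width=17, slack=1)
Line 7: ['book', 'sand', 'milk'] (min_width=14, slack=4)
Line 8: ['architect', 'river'] (min_width=15, slack=3)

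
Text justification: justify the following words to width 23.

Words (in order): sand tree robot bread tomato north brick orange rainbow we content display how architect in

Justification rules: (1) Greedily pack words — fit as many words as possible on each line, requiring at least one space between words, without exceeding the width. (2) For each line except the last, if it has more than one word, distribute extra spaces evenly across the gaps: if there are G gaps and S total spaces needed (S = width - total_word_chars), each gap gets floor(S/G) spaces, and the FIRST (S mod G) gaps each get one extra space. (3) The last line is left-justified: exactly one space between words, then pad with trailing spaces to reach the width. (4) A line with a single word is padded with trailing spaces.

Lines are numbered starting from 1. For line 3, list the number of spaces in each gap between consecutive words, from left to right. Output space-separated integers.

Line 1: ['sand', 'tree', 'robot', 'bread'] (min_width=21, slack=2)
Line 2: ['tomato', 'north', 'brick'] (min_width=18, slack=5)
Line 3: ['orange', 'rainbow', 'we'] (min_width=17, slack=6)
Line 4: ['content', 'display', 'how'] (min_width=19, slack=4)
Line 5: ['architect', 'in'] (min_width=12, slack=11)

Answer: 4 4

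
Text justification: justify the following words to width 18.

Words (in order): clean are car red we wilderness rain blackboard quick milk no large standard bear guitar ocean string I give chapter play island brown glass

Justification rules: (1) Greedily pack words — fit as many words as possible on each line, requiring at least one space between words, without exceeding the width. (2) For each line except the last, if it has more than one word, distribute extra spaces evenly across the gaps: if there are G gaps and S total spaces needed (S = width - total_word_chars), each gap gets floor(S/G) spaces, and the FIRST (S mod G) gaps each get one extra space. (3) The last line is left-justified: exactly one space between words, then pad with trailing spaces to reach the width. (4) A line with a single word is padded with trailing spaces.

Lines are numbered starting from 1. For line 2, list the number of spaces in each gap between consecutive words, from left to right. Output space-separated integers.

Line 1: ['clean', 'are', 'car', 'red'] (min_width=17, slack=1)
Line 2: ['we', 'wilderness', 'rain'] (min_width=18, slack=0)
Line 3: ['blackboard', 'quick'] (min_width=16, slack=2)
Line 4: ['milk', 'no', 'large'] (min_width=13, slack=5)
Line 5: ['standard', 'bear'] (min_width=13, slack=5)
Line 6: ['guitar', 'ocean'] (min_width=12, slack=6)
Line 7: ['string', 'I', 'give'] (min_width=13, slack=5)
Line 8: ['chapter', 'play'] (min_width=12, slack=6)
Line 9: ['island', 'brown', 'glass'] (min_width=18, slack=0)

Answer: 1 1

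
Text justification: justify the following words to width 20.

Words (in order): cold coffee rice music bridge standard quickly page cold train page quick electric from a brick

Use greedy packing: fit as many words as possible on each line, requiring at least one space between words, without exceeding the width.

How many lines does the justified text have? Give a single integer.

Line 1: ['cold', 'coffee', 'rice'] (min_width=16, slack=4)
Line 2: ['music', 'bridge'] (min_width=12, slack=8)
Line 3: ['standard', 'quickly'] (min_width=16, slack=4)
Line 4: ['page', 'cold', 'train', 'page'] (min_width=20, slack=0)
Line 5: ['quick', 'electric', 'from'] (min_width=19, slack=1)
Line 6: ['a', 'brick'] (min_width=7, slack=13)
Total lines: 6

Answer: 6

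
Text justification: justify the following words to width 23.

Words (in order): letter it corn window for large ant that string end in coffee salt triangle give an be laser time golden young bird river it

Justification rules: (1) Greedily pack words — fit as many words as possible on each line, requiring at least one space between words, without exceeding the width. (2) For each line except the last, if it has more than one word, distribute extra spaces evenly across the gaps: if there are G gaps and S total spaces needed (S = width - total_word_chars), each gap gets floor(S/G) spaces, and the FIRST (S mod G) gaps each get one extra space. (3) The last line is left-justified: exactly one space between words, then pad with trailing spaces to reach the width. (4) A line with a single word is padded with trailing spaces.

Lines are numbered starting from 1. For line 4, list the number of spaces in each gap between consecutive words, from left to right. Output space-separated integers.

Line 1: ['letter', 'it', 'corn', 'window'] (min_width=21, slack=2)
Line 2: ['for', 'large', 'ant', 'that'] (min_width=18, slack=5)
Line 3: ['string', 'end', 'in', 'coffee'] (min_width=20, slack=3)
Line 4: ['salt', 'triangle', 'give', 'an'] (min_width=21, slack=2)
Line 5: ['be', 'laser', 'time', 'golden'] (min_width=20, slack=3)
Line 6: ['young', 'bird', 'river', 'it'] (min_width=19, slack=4)

Answer: 2 2 1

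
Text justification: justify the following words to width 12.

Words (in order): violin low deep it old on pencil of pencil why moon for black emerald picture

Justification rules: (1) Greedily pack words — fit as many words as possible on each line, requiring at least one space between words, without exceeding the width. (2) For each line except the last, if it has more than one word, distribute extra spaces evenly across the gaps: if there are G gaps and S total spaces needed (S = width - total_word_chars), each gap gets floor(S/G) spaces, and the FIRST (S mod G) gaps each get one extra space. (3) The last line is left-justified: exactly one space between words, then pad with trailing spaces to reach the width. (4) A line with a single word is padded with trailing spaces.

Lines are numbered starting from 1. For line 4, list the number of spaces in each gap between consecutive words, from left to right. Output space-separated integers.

Line 1: ['violin', 'low'] (min_width=10, slack=2)
Line 2: ['deep', 'it', 'old'] (min_width=11, slack=1)
Line 3: ['on', 'pencil', 'of'] (min_width=12, slack=0)
Line 4: ['pencil', 'why'] (min_width=10, slack=2)
Line 5: ['moon', 'for'] (min_width=8, slack=4)
Line 6: ['black'] (min_width=5, slack=7)
Line 7: ['emerald'] (min_width=7, slack=5)
Line 8: ['picture'] (min_width=7, slack=5)

Answer: 3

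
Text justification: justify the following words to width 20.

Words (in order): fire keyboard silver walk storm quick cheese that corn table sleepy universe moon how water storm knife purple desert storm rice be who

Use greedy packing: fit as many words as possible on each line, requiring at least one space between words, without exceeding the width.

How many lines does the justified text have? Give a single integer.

Line 1: ['fire', 'keyboard', 'silver'] (min_width=20, slack=0)
Line 2: ['walk', 'storm', 'quick'] (min_width=16, slack=4)
Line 3: ['cheese', 'that', 'corn'] (min_width=16, slack=4)
Line 4: ['table', 'sleepy'] (min_width=12, slack=8)
Line 5: ['universe', 'moon', 'how'] (min_width=17, slack=3)
Line 6: ['water', 'storm', 'knife'] (min_width=17, slack=3)
Line 7: ['purple', 'desert', 'storm'] (min_width=19, slack=1)
Line 8: ['rice', 'be', 'who'] (min_width=11, slack=9)
Total lines: 8

Answer: 8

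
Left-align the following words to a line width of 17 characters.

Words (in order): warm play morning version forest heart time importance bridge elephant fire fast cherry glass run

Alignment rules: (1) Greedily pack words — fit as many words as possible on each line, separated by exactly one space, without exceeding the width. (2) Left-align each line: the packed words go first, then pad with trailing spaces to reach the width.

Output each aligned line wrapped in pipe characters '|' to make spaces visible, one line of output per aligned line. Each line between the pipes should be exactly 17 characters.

Line 1: ['warm', 'play', 'morning'] (min_width=17, slack=0)
Line 2: ['version', 'forest'] (min_width=14, slack=3)
Line 3: ['heart', 'time'] (min_width=10, slack=7)
Line 4: ['importance', 'bridge'] (min_width=17, slack=0)
Line 5: ['elephant', 'fire'] (min_width=13, slack=4)
Line 6: ['fast', 'cherry', 'glass'] (min_width=17, slack=0)
Line 7: ['run'] (min_width=3, slack=14)

Answer: |warm play morning|
|version forest   |
|heart time       |
|importance bridge|
|elephant fire    |
|fast cherry glass|
|run              |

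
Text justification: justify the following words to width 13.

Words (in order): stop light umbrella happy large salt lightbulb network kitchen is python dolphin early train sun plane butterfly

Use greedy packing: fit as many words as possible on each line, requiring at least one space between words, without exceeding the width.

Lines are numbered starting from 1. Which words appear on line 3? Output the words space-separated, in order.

Answer: happy large

Derivation:
Line 1: ['stop', 'light'] (min_width=10, slack=3)
Line 2: ['umbrella'] (min_width=8, slack=5)
Line 3: ['happy', 'large'] (min_width=11, slack=2)
Line 4: ['salt'] (min_width=4, slack=9)
Line 5: ['lightbulb'] (min_width=9, slack=4)
Line 6: ['network'] (min_width=7, slack=6)
Line 7: ['kitchen', 'is'] (min_width=10, slack=3)
Line 8: ['python'] (min_width=6, slack=7)
Line 9: ['dolphin', 'early'] (min_width=13, slack=0)
Line 10: ['train', 'sun'] (min_width=9, slack=4)
Line 11: ['plane'] (min_width=5, slack=8)
Line 12: ['butterfly'] (min_width=9, slack=4)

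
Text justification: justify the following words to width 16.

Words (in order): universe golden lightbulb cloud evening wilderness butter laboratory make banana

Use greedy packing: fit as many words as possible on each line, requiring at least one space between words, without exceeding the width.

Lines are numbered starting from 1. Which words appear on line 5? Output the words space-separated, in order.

Answer: butter

Derivation:
Line 1: ['universe', 'golden'] (min_width=15, slack=1)
Line 2: ['lightbulb', 'cloud'] (min_width=15, slack=1)
Line 3: ['evening'] (min_width=7, slack=9)
Line 4: ['wilderness'] (min_width=10, slack=6)
Line 5: ['butter'] (min_width=6, slack=10)
Line 6: ['laboratory', 'make'] (min_width=15, slack=1)
Line 7: ['banana'] (min_width=6, slack=10)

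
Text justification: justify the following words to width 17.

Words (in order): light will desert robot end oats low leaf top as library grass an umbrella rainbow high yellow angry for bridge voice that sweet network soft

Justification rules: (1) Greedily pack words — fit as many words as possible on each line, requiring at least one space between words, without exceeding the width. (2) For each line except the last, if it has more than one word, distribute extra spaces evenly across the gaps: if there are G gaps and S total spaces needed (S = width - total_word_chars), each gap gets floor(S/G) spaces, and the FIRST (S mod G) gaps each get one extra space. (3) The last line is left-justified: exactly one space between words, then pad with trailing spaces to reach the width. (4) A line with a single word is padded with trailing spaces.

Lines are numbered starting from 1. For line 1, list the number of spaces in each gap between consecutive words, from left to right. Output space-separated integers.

Answer: 1 1

Derivation:
Line 1: ['light', 'will', 'desert'] (min_width=17, slack=0)
Line 2: ['robot', 'end', 'oats'] (min_width=14, slack=3)
Line 3: ['low', 'leaf', 'top', 'as'] (min_width=15, slack=2)
Line 4: ['library', 'grass', 'an'] (min_width=16, slack=1)
Line 5: ['umbrella', 'rainbow'] (min_width=16, slack=1)
Line 6: ['high', 'yellow', 'angry'] (min_width=17, slack=0)
Line 7: ['for', 'bridge', 'voice'] (min_width=16, slack=1)
Line 8: ['that', 'sweet'] (min_width=10, slack=7)
Line 9: ['network', 'soft'] (min_width=12, slack=5)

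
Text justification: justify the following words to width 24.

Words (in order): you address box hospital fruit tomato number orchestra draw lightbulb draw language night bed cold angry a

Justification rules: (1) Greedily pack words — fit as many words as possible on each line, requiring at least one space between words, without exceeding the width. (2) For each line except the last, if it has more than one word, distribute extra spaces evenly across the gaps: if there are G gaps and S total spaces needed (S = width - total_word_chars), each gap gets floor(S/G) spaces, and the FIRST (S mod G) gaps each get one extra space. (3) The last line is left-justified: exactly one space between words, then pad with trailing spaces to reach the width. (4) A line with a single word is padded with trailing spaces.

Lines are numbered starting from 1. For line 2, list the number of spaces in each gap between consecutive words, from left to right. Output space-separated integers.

Answer: 4 3

Derivation:
Line 1: ['you', 'address', 'box', 'hospital'] (min_width=24, slack=0)
Line 2: ['fruit', 'tomato', 'number'] (min_width=19, slack=5)
Line 3: ['orchestra', 'draw', 'lightbulb'] (min_width=24, slack=0)
Line 4: ['draw', 'language', 'night', 'bed'] (min_width=23, slack=1)
Line 5: ['cold', 'angry', 'a'] (min_width=12, slack=12)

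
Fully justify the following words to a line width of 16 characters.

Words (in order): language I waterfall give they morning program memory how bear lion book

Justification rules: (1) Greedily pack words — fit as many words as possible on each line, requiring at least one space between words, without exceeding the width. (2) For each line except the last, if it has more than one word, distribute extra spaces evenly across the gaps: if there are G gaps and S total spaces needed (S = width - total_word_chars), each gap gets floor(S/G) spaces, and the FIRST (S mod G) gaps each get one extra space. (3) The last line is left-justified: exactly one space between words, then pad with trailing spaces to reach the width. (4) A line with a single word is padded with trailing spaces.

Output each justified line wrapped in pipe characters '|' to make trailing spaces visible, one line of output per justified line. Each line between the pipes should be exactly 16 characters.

Line 1: ['language', 'I'] (min_width=10, slack=6)
Line 2: ['waterfall', 'give'] (min_width=14, slack=2)
Line 3: ['they', 'morning'] (min_width=12, slack=4)
Line 4: ['program', 'memory'] (min_width=14, slack=2)
Line 5: ['how', 'bear', 'lion'] (min_width=13, slack=3)
Line 6: ['book'] (min_width=4, slack=12)

Answer: |language       I|
|waterfall   give|
|they     morning|
|program   memory|
|how   bear  lion|
|book            |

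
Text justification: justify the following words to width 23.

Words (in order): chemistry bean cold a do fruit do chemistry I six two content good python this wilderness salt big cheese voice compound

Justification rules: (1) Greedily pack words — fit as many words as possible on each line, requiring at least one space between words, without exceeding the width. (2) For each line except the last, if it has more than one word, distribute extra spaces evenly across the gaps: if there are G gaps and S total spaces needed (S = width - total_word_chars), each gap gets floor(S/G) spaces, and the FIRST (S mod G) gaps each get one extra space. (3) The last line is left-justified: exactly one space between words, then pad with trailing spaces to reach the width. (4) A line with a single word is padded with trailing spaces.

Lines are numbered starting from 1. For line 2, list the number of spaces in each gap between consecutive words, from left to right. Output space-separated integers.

Answer: 1 1 1 1

Derivation:
Line 1: ['chemistry', 'bean', 'cold', 'a'] (min_width=21, slack=2)
Line 2: ['do', 'fruit', 'do', 'chemistry', 'I'] (min_width=23, slack=0)
Line 3: ['six', 'two', 'content', 'good'] (min_width=20, slack=3)
Line 4: ['python', 'this', 'wilderness'] (min_width=22, slack=1)
Line 5: ['salt', 'big', 'cheese', 'voice'] (min_width=21, slack=2)
Line 6: ['compound'] (min_width=8, slack=15)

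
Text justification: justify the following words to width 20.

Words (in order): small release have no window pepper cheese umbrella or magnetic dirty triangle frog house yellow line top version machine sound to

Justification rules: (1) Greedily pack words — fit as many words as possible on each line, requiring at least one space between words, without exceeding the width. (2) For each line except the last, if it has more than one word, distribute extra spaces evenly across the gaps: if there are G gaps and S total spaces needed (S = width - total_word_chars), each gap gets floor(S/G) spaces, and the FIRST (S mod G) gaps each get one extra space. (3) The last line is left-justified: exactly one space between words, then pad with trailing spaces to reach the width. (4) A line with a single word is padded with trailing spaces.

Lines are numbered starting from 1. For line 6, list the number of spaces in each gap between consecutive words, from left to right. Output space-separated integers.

Line 1: ['small', 'release', 'have'] (min_width=18, slack=2)
Line 2: ['no', 'window', 'pepper'] (min_width=16, slack=4)
Line 3: ['cheese', 'umbrella', 'or'] (min_width=18, slack=2)
Line 4: ['magnetic', 'dirty'] (min_width=14, slack=6)
Line 5: ['triangle', 'frog', 'house'] (min_width=19, slack=1)
Line 6: ['yellow', 'line', 'top'] (min_width=15, slack=5)
Line 7: ['version', 'machine'] (min_width=15, slack=5)
Line 8: ['sound', 'to'] (min_width=8, slack=12)

Answer: 4 3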